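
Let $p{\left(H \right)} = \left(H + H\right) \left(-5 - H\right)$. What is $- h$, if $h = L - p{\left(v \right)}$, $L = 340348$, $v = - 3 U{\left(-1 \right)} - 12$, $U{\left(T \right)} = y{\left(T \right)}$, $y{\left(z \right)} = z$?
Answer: $-340420$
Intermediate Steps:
$U{\left(T \right)} = T$
$v = -9$ ($v = \left(-3\right) \left(-1\right) - 12 = 3 - 12 = -9$)
$p{\left(H \right)} = 2 H \left(-5 - H\right)$
$h = 340420$ ($h = 340348 - \left(-2\right) \left(-9\right) \left(5 - 9\right) = 340348 - \left(-2\right) \left(-9\right) \left(-4\right) = 340348 - -72 = 340348 + 72 = 340420$)
$- h = \left(-1\right) 340420 = -340420$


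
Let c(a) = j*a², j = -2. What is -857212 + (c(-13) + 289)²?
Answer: -854811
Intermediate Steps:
c(a) = -2*a²
-857212 + (c(-13) + 289)² = -857212 + (-2*(-13)² + 289)² = -857212 + (-2*169 + 289)² = -857212 + (-338 + 289)² = -857212 + (-49)² = -857212 + 2401 = -854811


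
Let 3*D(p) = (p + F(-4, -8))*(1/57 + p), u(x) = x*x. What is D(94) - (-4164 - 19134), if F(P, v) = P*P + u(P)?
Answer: 517688/19 ≈ 27247.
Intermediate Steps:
u(x) = x**2
F(P, v) = 2*P**2 (F(P, v) = P*P + P**2 = P**2 + P**2 = 2*P**2)
D(p) = (32 + p)*(1/57 + p)/3 (D(p) = ((p + 2*(-4)**2)*(1/57 + p))/3 = ((p + 2*16)*(1/57 + p))/3 = ((p + 32)*(1/57 + p))/3 = ((32 + p)*(1/57 + p))/3 = (32 + p)*(1/57 + p)/3)
D(94) - (-4164 - 19134) = (32/171 + (1/3)*94**2 + (1825/171)*94) - (-4164 - 19134) = (32/171 + (1/3)*8836 + 171550/171) - 1*(-23298) = (32/171 + 8836/3 + 171550/171) + 23298 = 75026/19 + 23298 = 517688/19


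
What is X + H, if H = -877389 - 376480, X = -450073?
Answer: -1703942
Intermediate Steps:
H = -1253869
X + H = -450073 - 1253869 = -1703942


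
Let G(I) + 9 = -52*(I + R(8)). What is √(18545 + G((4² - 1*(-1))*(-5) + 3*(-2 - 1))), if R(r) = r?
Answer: 4*√1438 ≈ 151.68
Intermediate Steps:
G(I) = -425 - 52*I (G(I) = -9 - 52*(I + 8) = -9 - 52*(8 + I) = -9 + (-416 - 52*I) = -425 - 52*I)
√(18545 + G((4² - 1*(-1))*(-5) + 3*(-2 - 1))) = √(18545 + (-425 - 52*((4² - 1*(-1))*(-5) + 3*(-2 - 1)))) = √(18545 + (-425 - 52*((16 + 1)*(-5) + 3*(-3)))) = √(18545 + (-425 - 52*(17*(-5) - 9))) = √(18545 + (-425 - 52*(-85 - 9))) = √(18545 + (-425 - 52*(-94))) = √(18545 + (-425 + 4888)) = √(18545 + 4463) = √23008 = 4*√1438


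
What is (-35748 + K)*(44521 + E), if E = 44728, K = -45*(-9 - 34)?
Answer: -3017776437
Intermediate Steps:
K = 1935 (K = -45*(-43) = 1935)
(-35748 + K)*(44521 + E) = (-35748 + 1935)*(44521 + 44728) = -33813*89249 = -3017776437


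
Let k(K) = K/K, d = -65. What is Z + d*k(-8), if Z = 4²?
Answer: -49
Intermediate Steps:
Z = 16
k(K) = 1
Z + d*k(-8) = 16 - 65*1 = 16 - 65 = -49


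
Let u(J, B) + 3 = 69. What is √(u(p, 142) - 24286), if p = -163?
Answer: 2*I*√6055 ≈ 155.63*I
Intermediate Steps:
u(J, B) = 66 (u(J, B) = -3 + 69 = 66)
√(u(p, 142) - 24286) = √(66 - 24286) = √(-24220) = 2*I*√6055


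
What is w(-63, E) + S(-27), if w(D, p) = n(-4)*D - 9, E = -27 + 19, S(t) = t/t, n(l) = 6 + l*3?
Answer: 370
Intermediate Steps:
n(l) = 6 + 3*l
S(t) = 1
E = -8
w(D, p) = -9 - 6*D (w(D, p) = (6 + 3*(-4))*D - 9 = (6 - 12)*D - 9 = -6*D - 9 = -9 - 6*D)
w(-63, E) + S(-27) = (-9 - 6*(-63)) + 1 = (-9 + 378) + 1 = 369 + 1 = 370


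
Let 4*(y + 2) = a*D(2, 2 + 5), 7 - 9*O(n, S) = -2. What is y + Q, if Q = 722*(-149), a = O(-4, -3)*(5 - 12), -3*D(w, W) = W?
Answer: -1290911/12 ≈ -1.0758e+5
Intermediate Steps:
O(n, S) = 1 (O(n, S) = 7/9 - ⅑*(-2) = 7/9 + 2/9 = 1)
D(w, W) = -W/3
a = -7 (a = 1*(5 - 12) = 1*(-7) = -7)
Q = -107578
y = 25/12 (y = -2 + (-(-7)*(2 + 5)/3)/4 = -2 + (-(-7)*7/3)/4 = -2 + (-7*(-7/3))/4 = -2 + (¼)*(49/3) = -2 + 49/12 = 25/12 ≈ 2.0833)
y + Q = 25/12 - 107578 = -1290911/12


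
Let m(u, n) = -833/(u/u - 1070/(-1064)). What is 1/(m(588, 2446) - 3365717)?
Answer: -1067/3591663195 ≈ -2.9708e-7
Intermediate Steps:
m(u, n) = -443156/1067 (m(u, n) = -833/(1 - 1070*(-1/1064)) = -833/(1 + 535/532) = -833/1067/532 = -833*532/1067 = -443156/1067)
1/(m(588, 2446) - 3365717) = 1/(-443156/1067 - 3365717) = 1/(-3591663195/1067) = -1067/3591663195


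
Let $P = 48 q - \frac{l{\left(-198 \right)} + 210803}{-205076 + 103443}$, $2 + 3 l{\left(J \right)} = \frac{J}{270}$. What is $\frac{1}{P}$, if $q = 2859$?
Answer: $\frac{4573485}{627637979614} \approx 7.2868 \cdot 10^{-6}$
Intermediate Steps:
$l{\left(J \right)} = - \frac{2}{3} + \frac{J}{810}$ ($l{\left(J \right)} = - \frac{2}{3} + \frac{J \frac{1}{270}}{3} = - \frac{2}{3} + \frac{\frac{1}{270} J}{3} = - \frac{2}{3} + \frac{J}{810}$)
$P = \frac{627637979614}{4573485}$ ($P = 48 \cdot 2859 - \frac{\left(- \frac{2}{3} + \frac{1}{810} \left(-198\right)\right) + 210803}{-205076 + 103443} = 137232 - \frac{\left(- \frac{2}{3} - \frac{11}{45}\right) + 210803}{-101633} = 137232 - \left(- \frac{41}{45} + 210803\right) \left(- \frac{1}{101633}\right) = 137232 - \frac{9486094}{45} \left(- \frac{1}{101633}\right) = 137232 - - \frac{9486094}{4573485} = 137232 + \frac{9486094}{4573485} = \frac{627637979614}{4573485} \approx 1.3723 \cdot 10^{5}$)
$\frac{1}{P} = \frac{1}{\frac{627637979614}{4573485}} = \frac{4573485}{627637979614}$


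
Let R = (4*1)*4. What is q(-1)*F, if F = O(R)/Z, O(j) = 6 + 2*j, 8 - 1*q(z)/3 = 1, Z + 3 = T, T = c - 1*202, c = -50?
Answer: -266/85 ≈ -3.1294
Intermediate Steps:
R = 16 (R = 4*4 = 16)
T = -252 (T = -50 - 1*202 = -50 - 202 = -252)
Z = -255 (Z = -3 - 252 = -255)
q(z) = 21 (q(z) = 24 - 3*1 = 24 - 3 = 21)
F = -38/255 (F = (6 + 2*16)/(-255) = (6 + 32)*(-1/255) = 38*(-1/255) = -38/255 ≈ -0.14902)
q(-1)*F = 21*(-38/255) = -266/85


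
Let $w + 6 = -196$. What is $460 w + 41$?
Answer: $-92879$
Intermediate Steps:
$w = -202$ ($w = -6 - 196 = -202$)
$460 w + 41 = 460 \left(-202\right) + 41 = -92920 + 41 = -92879$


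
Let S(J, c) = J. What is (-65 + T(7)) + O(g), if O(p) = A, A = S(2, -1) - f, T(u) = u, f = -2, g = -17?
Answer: -54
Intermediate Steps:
A = 4 (A = 2 - 1*(-2) = 2 + 2 = 4)
O(p) = 4
(-65 + T(7)) + O(g) = (-65 + 7) + 4 = -58 + 4 = -54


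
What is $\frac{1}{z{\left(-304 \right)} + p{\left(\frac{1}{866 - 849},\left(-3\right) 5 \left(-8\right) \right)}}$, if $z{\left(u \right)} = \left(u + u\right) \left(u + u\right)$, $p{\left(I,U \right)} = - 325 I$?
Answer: $\frac{17}{6283963} \approx 2.7053 \cdot 10^{-6}$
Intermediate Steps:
$z{\left(u \right)} = 4 u^{2}$ ($z{\left(u \right)} = 2 u 2 u = 4 u^{2}$)
$\frac{1}{z{\left(-304 \right)} + p{\left(\frac{1}{866 - 849},\left(-3\right) 5 \left(-8\right) \right)}} = \frac{1}{4 \left(-304\right)^{2} - \frac{325}{866 - 849}} = \frac{1}{4 \cdot 92416 - \frac{325}{17}} = \frac{1}{369664 - \frac{325}{17}} = \frac{1}{\frac{6283963}{17}} = \frac{17}{6283963}$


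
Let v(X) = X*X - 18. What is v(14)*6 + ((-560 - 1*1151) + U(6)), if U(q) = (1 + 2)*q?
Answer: -625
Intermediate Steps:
v(X) = -18 + X² (v(X) = X² - 18 = -18 + X²)
U(q) = 3*q
v(14)*6 + ((-560 - 1*1151) + U(6)) = (-18 + 14²)*6 + ((-560 - 1*1151) + 3*6) = (-18 + 196)*6 + ((-560 - 1151) + 18) = 178*6 + (-1711 + 18) = 1068 - 1693 = -625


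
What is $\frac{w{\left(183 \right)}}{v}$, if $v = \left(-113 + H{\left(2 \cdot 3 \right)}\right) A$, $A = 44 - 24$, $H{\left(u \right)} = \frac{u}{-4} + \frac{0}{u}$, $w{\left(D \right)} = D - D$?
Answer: $0$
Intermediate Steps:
$w{\left(D \right)} = 0$
$H{\left(u \right)} = - \frac{u}{4}$ ($H{\left(u \right)} = u \left(- \frac{1}{4}\right) + 0 = - \frac{u}{4} + 0 = - \frac{u}{4}$)
$A = 20$
$v = -2290$ ($v = \left(-113 - \frac{2 \cdot 3}{4}\right) 20 = \left(-113 - \frac{3}{2}\right) 20 = \left(- \frac{229}{2}\right) 20 = -2290$)
$\frac{w{\left(183 \right)}}{v} = \frac{0}{-2290} = 0 \left(- \frac{1}{2290}\right) = 0$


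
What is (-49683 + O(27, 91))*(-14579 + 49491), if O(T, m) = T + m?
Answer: -1730413280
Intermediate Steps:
(-49683 + O(27, 91))*(-14579 + 49491) = (-49683 + (27 + 91))*(-14579 + 49491) = (-49683 + 118)*34912 = -49565*34912 = -1730413280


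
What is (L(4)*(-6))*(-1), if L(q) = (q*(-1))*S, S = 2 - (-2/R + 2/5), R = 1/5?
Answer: -1392/5 ≈ -278.40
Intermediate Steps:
R = ⅕ ≈ 0.20000
S = 58/5 (S = 2 - (-2/⅕ + 2/5) = 2 - (-2*5 + 2*(⅕)) = 2 - (-10 + ⅖) = 2 - 1*(-48/5) = 2 + 48/5 = 58/5 ≈ 11.600)
L(q) = -58*q/5 (L(q) = (q*(-1))*(58/5) = -q*(58/5) = -58*q/5)
(L(4)*(-6))*(-1) = (-58/5*4*(-6))*(-1) = -232/5*(-6)*(-1) = (1392/5)*(-1) = -1392/5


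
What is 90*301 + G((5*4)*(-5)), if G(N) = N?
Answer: 26990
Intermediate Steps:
90*301 + G((5*4)*(-5)) = 90*301 + (5*4)*(-5) = 27090 + 20*(-5) = 27090 - 100 = 26990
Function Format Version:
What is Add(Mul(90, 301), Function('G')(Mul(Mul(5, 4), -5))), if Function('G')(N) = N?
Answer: 26990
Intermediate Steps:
Add(Mul(90, 301), Function('G')(Mul(Mul(5, 4), -5))) = Add(Mul(90, 301), Mul(Mul(5, 4), -5)) = Add(27090, Mul(20, -5)) = Add(27090, -100) = 26990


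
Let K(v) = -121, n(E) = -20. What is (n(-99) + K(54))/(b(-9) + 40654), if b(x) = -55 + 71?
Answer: -141/40670 ≈ -0.0034669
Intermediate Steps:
b(x) = 16
(n(-99) + K(54))/(b(-9) + 40654) = (-20 - 121)/(16 + 40654) = -141/40670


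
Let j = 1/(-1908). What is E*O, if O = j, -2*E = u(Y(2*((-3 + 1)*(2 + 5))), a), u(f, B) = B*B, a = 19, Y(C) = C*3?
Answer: 361/3816 ≈ 0.094602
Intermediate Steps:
j = -1/1908 ≈ -0.00052411
Y(C) = 3*C
u(f, B) = B**2
E = -361/2 (E = -1/2*19**2 = -1/2*361 = -361/2 ≈ -180.50)
O = -1/1908 ≈ -0.00052411
E*O = -361/2*(-1/1908) = 361/3816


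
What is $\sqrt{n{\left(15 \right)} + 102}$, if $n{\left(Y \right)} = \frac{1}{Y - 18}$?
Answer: $\frac{\sqrt{915}}{3} \approx 10.083$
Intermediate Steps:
$n{\left(Y \right)} = \frac{1}{-18 + Y}$
$\sqrt{n{\left(15 \right)} + 102} = \sqrt{\frac{1}{-18 + 15} + 102} = \sqrt{\frac{1}{-3} + 102} = \sqrt{- \frac{1}{3} + 102} = \sqrt{\frac{305}{3}} = \frac{\sqrt{915}}{3}$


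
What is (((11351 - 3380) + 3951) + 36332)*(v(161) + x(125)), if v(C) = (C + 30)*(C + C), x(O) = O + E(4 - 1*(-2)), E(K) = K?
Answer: 2974038782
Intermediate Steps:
x(O) = 6 + O (x(O) = O + (4 - 1*(-2)) = O + (4 + 2) = O + 6 = 6 + O)
v(C) = 2*C*(30 + C) (v(C) = (30 + C)*(2*C) = 2*C*(30 + C))
(((11351 - 3380) + 3951) + 36332)*(v(161) + x(125)) = (((11351 - 3380) + 3951) + 36332)*(2*161*(30 + 161) + (6 + 125)) = ((7971 + 3951) + 36332)*(2*161*191 + 131) = (11922 + 36332)*(61502 + 131) = 48254*61633 = 2974038782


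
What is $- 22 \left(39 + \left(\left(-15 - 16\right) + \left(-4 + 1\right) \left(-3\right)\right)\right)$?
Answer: $-374$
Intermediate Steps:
$- 22 \left(39 + \left(\left(-15 - 16\right) + \left(-4 + 1\right) \left(-3\right)\right)\right) = - 22 \left(39 - 22\right) = \left(-22\right) 17 = -374$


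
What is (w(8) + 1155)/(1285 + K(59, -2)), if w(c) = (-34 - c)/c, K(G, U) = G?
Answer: 219/256 ≈ 0.85547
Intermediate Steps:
w(c) = (-34 - c)/c
(w(8) + 1155)/(1285 + K(59, -2)) = ((-34 - 1*8)/8 + 1155)/(1285 + 59) = ((-34 - 8)/8 + 1155)/1344 = ((⅛)*(-42) + 1155)*(1/1344) = (-21/4 + 1155)*(1/1344) = (4599/4)*(1/1344) = 219/256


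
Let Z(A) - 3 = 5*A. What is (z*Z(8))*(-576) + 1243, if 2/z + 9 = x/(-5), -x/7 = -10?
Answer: 78125/23 ≈ 3396.7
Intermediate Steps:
x = 70 (x = -7*(-10) = 70)
Z(A) = 3 + 5*A
z = -2/23 (z = 2/(-9 + 70/(-5)) = 2/(-9 + 70*(-⅕)) = 2/(-9 - 14) = 2/(-23) = 2*(-1/23) = -2/23 ≈ -0.086957)
(z*Z(8))*(-576) + 1243 = -2*(3 + 5*8)/23*(-576) + 1243 = -2*(3 + 40)/23*(-576) + 1243 = -2/23*43*(-576) + 1243 = -86/23*(-576) + 1243 = 49536/23 + 1243 = 78125/23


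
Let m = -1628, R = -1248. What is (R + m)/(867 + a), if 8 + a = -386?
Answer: -2876/473 ≈ -6.0803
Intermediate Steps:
a = -394 (a = -8 - 386 = -394)
(R + m)/(867 + a) = (-1248 - 1628)/(867 - 394) = -2876/473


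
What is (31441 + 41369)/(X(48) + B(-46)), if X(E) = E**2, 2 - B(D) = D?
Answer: 12135/392 ≈ 30.957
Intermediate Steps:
B(D) = 2 - D
(31441 + 41369)/(X(48) + B(-46)) = (31441 + 41369)/(48**2 + (2 - 1*(-46))) = 72810/(2304 + (2 + 46)) = 72810/(2304 + 48) = 72810/2352 = 72810*(1/2352) = 12135/392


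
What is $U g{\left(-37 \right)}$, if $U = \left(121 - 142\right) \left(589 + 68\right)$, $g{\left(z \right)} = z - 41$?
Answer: $1076166$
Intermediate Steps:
$g{\left(z \right)} = -41 + z$
$U = -13797$ ($U = \left(-21\right) 657 = -13797$)
$U g{\left(-37 \right)} = - 13797 \left(-41 - 37\right) = \left(-13797\right) \left(-78\right) = 1076166$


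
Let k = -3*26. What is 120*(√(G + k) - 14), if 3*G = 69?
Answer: -1680 + 120*I*√55 ≈ -1680.0 + 889.94*I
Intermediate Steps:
G = 23 (G = (⅓)*69 = 23)
k = -78
120*(√(G + k) - 14) = 120*(√(23 - 78) - 14) = 120*(√(-55) - 14) = 120*(I*√55 - 14) = 120*(-14 + I*√55) = -1680 + 120*I*√55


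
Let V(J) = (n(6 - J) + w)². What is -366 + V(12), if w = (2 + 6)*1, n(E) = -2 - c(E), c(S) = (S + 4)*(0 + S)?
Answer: -330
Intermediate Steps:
c(S) = S*(4 + S) (c(S) = (4 + S)*S = S*(4 + S))
n(E) = -2 - E*(4 + E)
w = 8 (w = 8*1 = 8)
V(J) = (6 - (6 - J)*(10 - J))² (V(J) = ((-2 - (6 - J)*(4 + (6 - J))) + 8)² = ((-2 - (6 - J)*(10 - J)) + 8)² = (6 - (6 - J)*(10 - J))²)
-366 + V(12) = -366 + (6 + (-6 + 12)*(10 - 1*12))² = -366 + (6 + 6*(10 - 12))² = -366 + (6 + 6*(-2))² = -366 + (6 - 12)² = -366 + (-6)² = -366 + 36 = -330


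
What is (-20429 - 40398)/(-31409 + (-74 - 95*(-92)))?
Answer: 60827/22743 ≈ 2.6745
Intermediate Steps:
(-20429 - 40398)/(-31409 + (-74 - 95*(-92))) = -60827/(-31409 + (-74 + 8740)) = -60827/(-31409 + 8666) = -60827/(-22743) = -60827*(-1/22743) = 60827/22743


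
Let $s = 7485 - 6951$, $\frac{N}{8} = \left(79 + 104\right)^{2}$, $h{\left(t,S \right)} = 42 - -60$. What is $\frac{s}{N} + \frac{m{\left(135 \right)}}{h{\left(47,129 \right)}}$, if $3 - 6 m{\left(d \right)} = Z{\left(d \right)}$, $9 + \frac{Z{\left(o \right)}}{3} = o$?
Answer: $- \frac{115903}{189771} \approx -0.61075$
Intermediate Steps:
$Z{\left(o \right)} = -27 + 3 o$
$m{\left(d \right)} = 5 - \frac{d}{2}$ ($m{\left(d \right)} = \frac{1}{2} - \frac{-27 + 3 d}{6} = \frac{1}{2} - \left(- \frac{9}{2} + \frac{d}{2}\right) = 5 - \frac{d}{2}$)
$h{\left(t,S \right)} = 102$ ($h{\left(t,S \right)} = 42 + 60 = 102$)
$N = 267912$ ($N = 8 \left(79 + 104\right)^{2} = 8 \cdot 183^{2} = 8 \cdot 33489 = 267912$)
$s = 534$
$\frac{s}{N} + \frac{m{\left(135 \right)}}{h{\left(47,129 \right)}} = \frac{534}{267912} + \frac{5 - \frac{135}{2}}{102} = 534 \cdot \frac{1}{267912} + \left(5 - \frac{135}{2}\right) \frac{1}{102} = \frac{89}{44652} - \frac{125}{204} = - \frac{115903}{189771}$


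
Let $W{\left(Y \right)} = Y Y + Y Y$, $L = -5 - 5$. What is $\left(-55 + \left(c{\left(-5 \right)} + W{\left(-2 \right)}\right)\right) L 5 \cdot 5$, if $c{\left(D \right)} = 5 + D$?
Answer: $11750$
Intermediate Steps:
$L = -10$ ($L = -5 - 5 = -10$)
$W{\left(Y \right)} = 2 Y^{2}$ ($W{\left(Y \right)} = Y^{2} + Y^{2} = 2 Y^{2}$)
$\left(-55 + \left(c{\left(-5 \right)} + W{\left(-2 \right)}\right)\right) L 5 \cdot 5 = \left(-55 + \left(\left(5 - 5\right) + 2 \left(-2\right)^{2}\right)\right) \left(-10\right) 5 \cdot 5 = \left(-55 + \left(0 + 2 \cdot 4\right)\right) \left(\left(-50\right) 5\right) = \left(-55 + \left(0 + 8\right)\right) \left(-250\right) = \left(-55 + 8\right) \left(-250\right) = \left(-47\right) \left(-250\right) = 11750$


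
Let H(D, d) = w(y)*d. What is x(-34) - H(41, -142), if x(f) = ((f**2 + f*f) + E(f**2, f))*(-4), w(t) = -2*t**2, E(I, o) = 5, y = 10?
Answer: -37668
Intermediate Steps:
H(D, d) = -200*d (H(D, d) = (-2*10**2)*d = (-2*100)*d = -200*d)
x(f) = -20 - 8*f**2 (x(f) = ((f**2 + f*f) + 5)*(-4) = ((f**2 + f**2) + 5)*(-4) = (2*f**2 + 5)*(-4) = (5 + 2*f**2)*(-4) = -20 - 8*f**2)
x(-34) - H(41, -142) = (-20 - 8*(-34)**2) - (-200)*(-142) = (-20 - 8*1156) - 1*28400 = (-20 - 9248) - 28400 = -9268 - 28400 = -37668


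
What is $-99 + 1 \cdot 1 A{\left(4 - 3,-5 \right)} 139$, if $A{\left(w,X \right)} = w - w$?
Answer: $-99$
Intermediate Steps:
$A{\left(w,X \right)} = 0$
$-99 + 1 \cdot 1 A{\left(4 - 3,-5 \right)} 139 = -99 + 1 \cdot 1 \cdot 0 \cdot 139 = -99 + 1 \cdot 0 \cdot 139 = -99 + 0 \cdot 139 = -99 + 0 = -99$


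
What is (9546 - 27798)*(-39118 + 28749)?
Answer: 189254988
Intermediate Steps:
(9546 - 27798)*(-39118 + 28749) = -18252*(-10369) = 189254988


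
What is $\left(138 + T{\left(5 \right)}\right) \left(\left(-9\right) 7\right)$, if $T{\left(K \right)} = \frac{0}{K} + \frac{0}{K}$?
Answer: $-8694$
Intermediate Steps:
$T{\left(K \right)} = 0$ ($T{\left(K \right)} = 0 + 0 = 0$)
$\left(138 + T{\left(5 \right)}\right) \left(\left(-9\right) 7\right) = \left(138 + 0\right) \left(\left(-9\right) 7\right) = 138 \left(-63\right) = -8694$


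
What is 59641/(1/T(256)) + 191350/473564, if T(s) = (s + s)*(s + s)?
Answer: 3701975354537403/236782 ≈ 1.5635e+10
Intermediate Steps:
T(s) = 4*s² (T(s) = (2*s)*(2*s) = 4*s²)
59641/(1/T(256)) + 191350/473564 = 59641/(1/(4*256²)) + 191350/473564 = 59641/(1/(4*65536)) + 191350*(1/473564) = 59641/(1/262144) + 95675/236782 = 59641*262144 + 95675/236782 = 15634530304 + 95675/236782 = 3701975354537403/236782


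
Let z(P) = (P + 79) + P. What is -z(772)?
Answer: -1623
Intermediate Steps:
z(P) = 79 + 2*P (z(P) = (79 + P) + P = 79 + 2*P)
-z(772) = -(79 + 2*772) = -(79 + 1544) = -1*1623 = -1623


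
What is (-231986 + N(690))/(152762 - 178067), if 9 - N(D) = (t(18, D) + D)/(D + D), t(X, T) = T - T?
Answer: 92791/10122 ≈ 9.1673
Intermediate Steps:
t(X, T) = 0
N(D) = 17/2 (N(D) = 9 - (0 + D)/(D + D) = 9 - D/(2*D) = 9 - D*1/(2*D) = 9 - 1*½ = 9 - ½ = 17/2)
(-231986 + N(690))/(152762 - 178067) = (-231986 + 17/2)/(152762 - 178067) = -463955/2/(-25305) = -463955/2*(-1/25305) = 92791/10122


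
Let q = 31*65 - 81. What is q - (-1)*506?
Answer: 2440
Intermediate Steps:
q = 1934 (q = 2015 - 81 = 1934)
q - (-1)*506 = 1934 - (-1)*506 = 1934 - 1*(-506) = 1934 + 506 = 2440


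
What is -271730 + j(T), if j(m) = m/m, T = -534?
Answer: -271729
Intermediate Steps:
j(m) = 1
-271730 + j(T) = -271730 + 1 = -271729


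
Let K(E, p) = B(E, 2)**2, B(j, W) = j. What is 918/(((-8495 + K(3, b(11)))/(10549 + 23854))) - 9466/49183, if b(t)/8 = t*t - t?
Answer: -776687786029/208683469 ≈ -3721.8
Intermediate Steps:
b(t) = -8*t + 8*t**2 (b(t) = 8*(t*t - t) = 8*(t**2 - t) = -8*t + 8*t**2)
K(E, p) = E**2
918/(((-8495 + K(3, b(11)))/(10549 + 23854))) - 9466/49183 = 918/(((-8495 + 3**2)/(10549 + 23854))) - 9466/49183 = 918/(((-8495 + 9)/34403)) - 9466*1/49183 = 918/((-8486*1/34403)) - 9466/49183 = 918/(-8486/34403) - 9466/49183 = 918*(-34403/8486) - 9466/49183 = -15790977/4243 - 9466/49183 = -776687786029/208683469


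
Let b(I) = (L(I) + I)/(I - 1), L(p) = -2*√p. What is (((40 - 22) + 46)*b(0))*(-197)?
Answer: 0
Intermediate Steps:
b(I) = (I - 2*√I)/(-1 + I) (b(I) = (-2*√I + I)/(I - 1) = (I - 2*√I)/(-1 + I))
(((40 - 22) + 46)*b(0))*(-197) = (((40 - 22) + 46)*((0 - 2*√0)/(-1 + 0)))*(-197) = ((18 + 46)*((0 - 2*0)/(-1)))*(-197) = (64*(-(0 + 0)))*(-197) = (64*(-1*0))*(-197) = (64*0)*(-197) = 0*(-197) = 0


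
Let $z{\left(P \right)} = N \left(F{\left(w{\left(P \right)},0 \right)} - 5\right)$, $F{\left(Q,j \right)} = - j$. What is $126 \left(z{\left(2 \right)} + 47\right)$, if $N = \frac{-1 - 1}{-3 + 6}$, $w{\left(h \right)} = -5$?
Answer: $6342$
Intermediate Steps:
$N = - \frac{2}{3} \approx -0.66667$
$z{\left(P \right)} = \frac{10}{3}$ ($z{\left(P \right)} = - \frac{2 \left(\left(-1\right) 0 - 5\right)}{3} = - \frac{2 \left(0 - 5\right)}{3} = \left(- \frac{2}{3}\right) \left(-5\right) = \frac{10}{3}$)
$126 \left(z{\left(2 \right)} + 47\right) = 126 \left(\frac{10}{3} + 47\right) = 126 \cdot \frac{151}{3} = 6342$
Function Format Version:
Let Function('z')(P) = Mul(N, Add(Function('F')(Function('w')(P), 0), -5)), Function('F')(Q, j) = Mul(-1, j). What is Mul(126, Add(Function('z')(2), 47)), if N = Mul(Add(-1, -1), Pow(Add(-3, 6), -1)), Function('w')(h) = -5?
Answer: 6342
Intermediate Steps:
N = Rational(-2, 3) (N = Mul(-2, Pow(3, -1)) = Mul(-2, Rational(1, 3)) = Rational(-2, 3) ≈ -0.66667)
Function('z')(P) = Rational(10, 3) (Function('z')(P) = Mul(Rational(-2, 3), Add(Mul(-1, 0), -5)) = Mul(Rational(-2, 3), Add(0, -5)) = Mul(Rational(-2, 3), -5) = Rational(10, 3))
Mul(126, Add(Function('z')(2), 47)) = Mul(126, Add(Rational(10, 3), 47)) = Mul(126, Rational(151, 3)) = 6342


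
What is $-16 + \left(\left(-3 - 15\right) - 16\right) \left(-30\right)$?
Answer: $1004$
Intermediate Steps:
$-16 + \left(\left(-3 - 15\right) - 16\right) \left(-30\right) = -16 + \left(-18 - 16\right) \left(-30\right) = -16 - -1020 = -16 + 1020 = 1004$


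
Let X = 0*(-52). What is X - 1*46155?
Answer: -46155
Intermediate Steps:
X = 0
X - 1*46155 = 0 - 1*46155 = 0 - 46155 = -46155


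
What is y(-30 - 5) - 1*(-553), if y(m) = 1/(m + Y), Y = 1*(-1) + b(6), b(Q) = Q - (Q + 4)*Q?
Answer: 49769/90 ≈ 552.99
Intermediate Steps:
b(Q) = Q - Q*(4 + Q) (b(Q) = Q - (4 + Q)*Q = Q - Q*(4 + Q))
Y = -55 (Y = 1*(-1) - 1*6*(3 + 6) = -1 - 1*6*9 = -1 - 54 = -55)
y(m) = 1/(-55 + m) (y(m) = 1/(m - 55) = 1/(-55 + m))
y(-30 - 5) - 1*(-553) = 1/(-55 + (-30 - 5)) - 1*(-553) = 1/(-55 - 35) + 553 = 1/(-90) + 553 = -1/90 + 553 = 49769/90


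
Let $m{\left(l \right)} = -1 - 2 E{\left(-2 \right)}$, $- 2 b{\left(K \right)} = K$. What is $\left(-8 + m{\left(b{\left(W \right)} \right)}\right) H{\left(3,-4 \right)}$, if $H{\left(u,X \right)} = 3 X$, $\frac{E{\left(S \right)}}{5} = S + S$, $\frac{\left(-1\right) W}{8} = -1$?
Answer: $-372$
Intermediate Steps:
$W = 8$ ($W = \left(-8\right) \left(-1\right) = 8$)
$b{\left(K \right)} = - \frac{K}{2}$
$E{\left(S \right)} = 10 S$ ($E{\left(S \right)} = 5 \left(S + S\right) = 5 \cdot 2 S = 10 S$)
$m{\left(l \right)} = 39$ ($m{\left(l \right)} = -1 - 2 \cdot 10 \left(-2\right) = -1 - -40 = -1 + 40 = 39$)
$\left(-8 + m{\left(b{\left(W \right)} \right)}\right) H{\left(3,-4 \right)} = \left(-8 + 39\right) 3 \left(-4\right) = 31 \left(-12\right) = -372$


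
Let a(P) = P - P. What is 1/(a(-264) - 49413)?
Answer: -1/49413 ≈ -2.0238e-5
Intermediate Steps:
a(P) = 0
1/(a(-264) - 49413) = 1/(0 - 49413) = 1/(-49413) = -1/49413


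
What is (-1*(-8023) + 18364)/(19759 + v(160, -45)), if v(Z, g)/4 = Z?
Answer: 26387/20399 ≈ 1.2935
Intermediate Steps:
v(Z, g) = 4*Z
(-1*(-8023) + 18364)/(19759 + v(160, -45)) = (-1*(-8023) + 18364)/(19759 + 4*160) = (8023 + 18364)/(19759 + 640) = 26387/20399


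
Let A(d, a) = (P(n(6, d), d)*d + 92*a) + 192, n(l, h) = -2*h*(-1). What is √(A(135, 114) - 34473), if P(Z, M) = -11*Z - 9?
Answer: I*√425958 ≈ 652.65*I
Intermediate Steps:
n(l, h) = 2*h
P(Z, M) = -9 - 11*Z
A(d, a) = 192 + 92*a + d*(-9 - 22*d) (A(d, a) = ((-9 - 22*d)*d + 92*a) + 192 = (d*(-9 - 22*d) + 92*a) + 192 = (92*a + d*(-9 - 22*d)) + 192 = 192 + 92*a + d*(-9 - 22*d))
√(A(135, 114) - 34473) = √((192 + 92*114 - 1*135*(9 + 22*135)) - 34473) = √((192 + 10488 - 1*135*(9 + 2970)) - 34473) = √((192 + 10488 - 1*135*2979) - 34473) = √((192 + 10488 - 402165) - 34473) = √(-391485 - 34473) = √(-425958) = I*√425958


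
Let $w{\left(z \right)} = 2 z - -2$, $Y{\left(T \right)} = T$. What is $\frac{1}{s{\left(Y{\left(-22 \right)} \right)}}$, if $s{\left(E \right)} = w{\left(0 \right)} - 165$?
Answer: $- \frac{1}{163} \approx -0.006135$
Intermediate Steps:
$w{\left(z \right)} = 2 + 2 z$ ($w{\left(z \right)} = 2 z + 2 = 2 + 2 z$)
$s{\left(E \right)} = -163$ ($s{\left(E \right)} = \left(2 + 2 \cdot 0\right) - 165 = \left(2 + 0\right) - 165 = 2 - 165 = -163$)
$\frac{1}{s{\left(Y{\left(-22 \right)} \right)}} = \frac{1}{-163} = - \frac{1}{163}$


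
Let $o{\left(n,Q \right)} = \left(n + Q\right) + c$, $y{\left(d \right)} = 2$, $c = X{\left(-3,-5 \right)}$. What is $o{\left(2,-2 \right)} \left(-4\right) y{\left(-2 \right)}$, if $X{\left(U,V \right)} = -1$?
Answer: $8$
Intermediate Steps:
$c = -1$
$o{\left(n,Q \right)} = -1 + Q + n$ ($o{\left(n,Q \right)} = \left(n + Q\right) - 1 = \left(Q + n\right) - 1 = -1 + Q + n$)
$o{\left(2,-2 \right)} \left(-4\right) y{\left(-2 \right)} = \left(-1 - 2 + 2\right) \left(-4\right) 2 = \left(-1\right) \left(-4\right) 2 = 4 \cdot 2 = 8$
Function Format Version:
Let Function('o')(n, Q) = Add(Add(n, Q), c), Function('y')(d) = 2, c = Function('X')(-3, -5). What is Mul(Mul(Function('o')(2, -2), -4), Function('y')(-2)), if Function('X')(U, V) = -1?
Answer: 8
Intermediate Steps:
c = -1
Function('o')(n, Q) = Add(-1, Q, n) (Function('o')(n, Q) = Add(Add(n, Q), -1) = Add(Add(Q, n), -1) = Add(-1, Q, n))
Mul(Mul(Function('o')(2, -2), -4), Function('y')(-2)) = Mul(Mul(Add(-1, -2, 2), -4), 2) = Mul(Mul(-1, -4), 2) = Mul(4, 2) = 8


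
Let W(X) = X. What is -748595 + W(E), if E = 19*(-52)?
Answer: -749583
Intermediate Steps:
E = -988
-748595 + W(E) = -748595 - 988 = -749583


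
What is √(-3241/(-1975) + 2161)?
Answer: 4*√21089129/395 ≈ 46.504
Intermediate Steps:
√(-3241/(-1975) + 2161) = √(-3241*(-1/1975) + 2161) = √(3241/1975 + 2161) = √(4271216/1975) = 4*√21089129/395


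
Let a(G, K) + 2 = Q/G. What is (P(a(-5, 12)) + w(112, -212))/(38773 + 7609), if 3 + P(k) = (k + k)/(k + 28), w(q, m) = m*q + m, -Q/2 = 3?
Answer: -203652/394247 ≈ -0.51656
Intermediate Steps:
Q = -6 (Q = -2*3 = -6)
a(G, K) = -2 - 6/G
w(q, m) = m + m*q
P(k) = -3 + 2*k/(28 + k) (P(k) = -3 + (k + k)/(k + 28) = -3 + (2*k)/(28 + k) = -3 + 2*k/(28 + k))
(P(a(-5, 12)) + w(112, -212))/(38773 + 7609) = ((-84 - (-2 - 6/(-5)))/(28 + (-2 - 6/(-5))) - 212*(1 + 112))/(38773 + 7609) = ((-84 - (-2 - 6*(-⅕)))/(28 + (-2 - 6*(-⅕))) - 212*113)/46382 = ((-84 - (-2 + 6/5))/(28 + (-2 + 6/5)) - 23956)*(1/46382) = ((-84 - 1*(-⅘))/(28 - ⅘) - 23956)*(1/46382) = ((-84 + ⅘)/(136/5) - 23956)*(1/46382) = ((5/136)*(-416/5) - 23956)*(1/46382) = (-52/17 - 23956)*(1/46382) = -407304/17*1/46382 = -203652/394247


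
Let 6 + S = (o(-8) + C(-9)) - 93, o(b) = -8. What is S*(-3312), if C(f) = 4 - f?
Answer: 311328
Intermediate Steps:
S = -94 (S = -6 + ((-8 + (4 - 1*(-9))) - 93) = -6 + ((-8 + (4 + 9)) - 93) = -6 + ((-8 + 13) - 93) = -6 + (5 - 93) = -6 - 88 = -94)
S*(-3312) = -94*(-3312) = 311328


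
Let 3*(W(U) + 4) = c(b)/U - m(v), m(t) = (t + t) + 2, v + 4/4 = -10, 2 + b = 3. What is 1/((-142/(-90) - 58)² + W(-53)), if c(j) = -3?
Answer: 107325/341953838 ≈ 0.00031386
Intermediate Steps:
b = 1 (b = -2 + 3 = 1)
v = -11 (v = -1 - 10 = -11)
m(t) = 2 + 2*t (m(t) = 2*t + 2 = 2 + 2*t)
W(U) = 8/3 - 1/U (W(U) = -4 + (-3/U - (2 + 2*(-11)))/3 = -4 + (-3/U - (2 - 22))/3 = -4 + (-3/U - 1*(-20))/3 = -4 + (-3/U + 20)/3 = -4 + (20 - 3/U)/3 = -4 + (20/3 - 1/U) = 8/3 - 1/U)
1/((-142/(-90) - 58)² + W(-53)) = 1/((-142/(-90) - 58)² + (8/3 - 1/(-53))) = 1/((-142*(-1/90) - 58)² + (8/3 - 1*(-1/53))) = 1/((71/45 - 58)² + (8/3 + 1/53)) = 1/((-2539/45)² + 427/159) = 1/(6446521/2025 + 427/159) = 1/(341953838/107325) = 107325/341953838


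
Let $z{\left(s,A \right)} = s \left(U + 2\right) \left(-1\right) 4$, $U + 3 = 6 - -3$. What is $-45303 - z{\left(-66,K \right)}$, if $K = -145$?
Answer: $-47415$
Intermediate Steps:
$U = 6$ ($U = -3 + \left(6 - -3\right) = -3 + \left(6 + 3\right) = -3 + 9 = 6$)
$z{\left(s,A \right)} = - 32 s$ ($z{\left(s,A \right)} = s \left(6 + 2\right) \left(-1\right) 4 = s 8 \left(-1\right) 4 = s \left(-8\right) 4 = - 8 s 4 = - 32 s$)
$-45303 - z{\left(-66,K \right)} = -45303 - \left(-32\right) \left(-66\right) = -45303 - 2112 = -47415$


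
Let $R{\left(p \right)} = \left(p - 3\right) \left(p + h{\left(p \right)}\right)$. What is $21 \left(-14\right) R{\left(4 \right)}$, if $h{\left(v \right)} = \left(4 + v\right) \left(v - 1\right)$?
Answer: $-8232$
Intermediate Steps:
$h{\left(v \right)} = \left(-1 + v\right) \left(4 + v\right)$ ($h{\left(v \right)} = \left(4 + v\right) \left(-1 + v\right) = \left(-1 + v\right) \left(4 + v\right)$)
$R{\left(p \right)} = \left(-3 + p\right) \left(-4 + p^{2} + 4 p\right)$ ($R{\left(p \right)} = \left(p - 3\right) \left(p + \left(-4 + p^{2} + 3 p\right)\right) = \left(-3 + p\right) \left(-4 + p^{2} + 4 p\right)$)
$21 \left(-14\right) R{\left(4 \right)} = 21 \left(-14\right) \left(12 + 4^{2} + 4^{3} - 64\right) = - 294 \left(12 + 16 + 64 - 64\right) = \left(-294\right) 28 = -8232$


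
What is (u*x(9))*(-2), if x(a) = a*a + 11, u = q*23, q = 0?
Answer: 0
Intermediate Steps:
u = 0 (u = 0*23 = 0)
x(a) = 11 + a**2 (x(a) = a**2 + 11 = 11 + a**2)
(u*x(9))*(-2) = (0*(11 + 9**2))*(-2) = (0*(11 + 81))*(-2) = (0*92)*(-2) = 0*(-2) = 0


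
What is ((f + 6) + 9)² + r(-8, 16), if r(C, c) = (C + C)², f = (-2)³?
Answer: 305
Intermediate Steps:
f = -8
r(C, c) = 4*C² (r(C, c) = (2*C)² = 4*C²)
((f + 6) + 9)² + r(-8, 16) = ((-8 + 6) + 9)² + 4*(-8)² = (-2 + 9)² + 4*64 = 7² + 256 = 49 + 256 = 305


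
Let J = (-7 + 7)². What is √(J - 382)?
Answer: I*√382 ≈ 19.545*I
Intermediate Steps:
J = 0 (J = 0² = 0)
√(J - 382) = √(0 - 382) = √(-382) = I*√382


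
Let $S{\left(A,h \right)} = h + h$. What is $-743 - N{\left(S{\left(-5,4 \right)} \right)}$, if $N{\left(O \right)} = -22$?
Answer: $-721$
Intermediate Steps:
$S{\left(A,h \right)} = 2 h$
$-743 - N{\left(S{\left(-5,4 \right)} \right)} = -743 - -22 = -743 + 22 = -721$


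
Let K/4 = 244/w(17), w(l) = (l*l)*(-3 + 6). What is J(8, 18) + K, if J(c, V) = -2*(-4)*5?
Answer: 35656/867 ≈ 41.126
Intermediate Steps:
w(l) = 3*l**2 (w(l) = l**2*3 = 3*l**2)
J(c, V) = 40 (J(c, V) = 8*5 = 40)
K = 976/867 (K = 4*(244/((3*17**2))) = 4*(244/((3*289))) = 4*(244/867) = 976/867 ≈ 1.1257)
J(8, 18) + K = 40 + 976/867 = 35656/867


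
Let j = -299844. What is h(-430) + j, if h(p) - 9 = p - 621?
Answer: -300886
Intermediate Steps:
h(p) = -612 + p (h(p) = 9 + (p - 621) = 9 + (-621 + p) = -612 + p)
h(-430) + j = (-612 - 430) - 299844 = -1042 - 299844 = -300886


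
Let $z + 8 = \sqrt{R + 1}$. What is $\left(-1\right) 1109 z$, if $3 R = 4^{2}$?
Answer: $8872 - \frac{1109 \sqrt{57}}{3} \approx 6081.1$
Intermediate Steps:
$R = \frac{16}{3}$ ($R = \frac{4^{2}}{3} = \frac{1}{3} \cdot 16 = \frac{16}{3} \approx 5.3333$)
$z = -8 + \frac{\sqrt{57}}{3}$ ($z = -8 + \sqrt{\frac{16}{3} + 1} = -8 + \sqrt{\frac{19}{3}} = -8 + \frac{\sqrt{57}}{3} \approx -5.4834$)
$\left(-1\right) 1109 z = \left(-1\right) 1109 \left(-8 + \frac{\sqrt{57}}{3}\right) = - 1109 \left(-8 + \frac{\sqrt{57}}{3}\right) = 8872 - \frac{1109 \sqrt{57}}{3}$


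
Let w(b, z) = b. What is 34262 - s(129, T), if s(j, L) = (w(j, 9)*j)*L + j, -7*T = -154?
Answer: -331969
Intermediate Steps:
T = 22 (T = -⅐*(-154) = 22)
s(j, L) = j + L*j² (s(j, L) = (j*j)*L + j = j²*L + j = L*j² + j = j + L*j²)
34262 - s(129, T) = 34262 - 129*(1 + 22*129) = 34262 - 129*(1 + 2838) = 34262 - 129*2839 = 34262 - 1*366231 = 34262 - 366231 = -331969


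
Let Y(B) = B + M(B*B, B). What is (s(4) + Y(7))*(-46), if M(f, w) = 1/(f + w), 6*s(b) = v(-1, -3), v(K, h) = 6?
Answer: -10327/28 ≈ -368.82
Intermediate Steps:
s(b) = 1 (s(b) = (1/6)*6 = 1)
Y(B) = B + 1/(B + B**2) (Y(B) = B + 1/(B*B + B) = B + 1/(B**2 + B) = B + 1/(B + B**2))
(s(4) + Y(7))*(-46) = (1 + (7 + 1/(7 + 7**2)))*(-46) = (1 + (7 + 1/(7 + 49)))*(-46) = (1 + (7 + 1/56))*(-46) = (1 + 393/56)*(-46) = (449/56)*(-46) = -10327/28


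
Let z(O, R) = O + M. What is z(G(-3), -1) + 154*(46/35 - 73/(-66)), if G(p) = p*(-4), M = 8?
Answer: 5891/15 ≈ 392.73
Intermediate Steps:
G(p) = -4*p
z(O, R) = 8 + O (z(O, R) = O + 8 = 8 + O)
z(G(-3), -1) + 154*(46/35 - 73/(-66)) = (8 - 4*(-3)) + 154*(46/35 - 73/(-66)) = (8 + 12) + 154*(46*(1/35) - 73*(-1/66)) = 20 + 154*(46/35 + 73/66) = 20 + 154*(5591/2310) = 20 + 5591/15 = 5891/15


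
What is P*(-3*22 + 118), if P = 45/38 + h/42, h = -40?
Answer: 4810/399 ≈ 12.055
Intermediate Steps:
P = 185/798 (P = 45/38 - 40/42 = 45*(1/38) - 40*1/42 = 45/38 - 20/21 = 185/798 ≈ 0.23183)
P*(-3*22 + 118) = 185*(-3*22 + 118)/798 = 185*(-66 + 118)/798 = (185/798)*52 = 4810/399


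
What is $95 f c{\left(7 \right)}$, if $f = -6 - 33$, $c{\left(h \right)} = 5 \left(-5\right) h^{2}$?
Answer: $4538625$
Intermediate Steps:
$c{\left(h \right)} = - 25 h^{2}$
$f = -39$
$95 f c{\left(7 \right)} = 95 \left(-39\right) \left(- 25 \cdot 7^{2}\right) = - 3705 \left(\left(-25\right) 49\right) = \left(-3705\right) \left(-1225\right) = 4538625$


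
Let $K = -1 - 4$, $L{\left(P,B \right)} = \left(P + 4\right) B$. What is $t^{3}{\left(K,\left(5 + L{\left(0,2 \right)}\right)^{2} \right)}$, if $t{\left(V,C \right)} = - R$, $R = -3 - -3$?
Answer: $0$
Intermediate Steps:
$L{\left(P,B \right)} = B \left(4 + P\right)$ ($L{\left(P,B \right)} = \left(4 + P\right) B = B \left(4 + P\right)$)
$K = -5$ ($K = -1 - 4 = -5$)
$R = 0$ ($R = -3 + 3 = 0$)
$t{\left(V,C \right)} = 0$ ($t{\left(V,C \right)} = \left(-1\right) 0 = 0$)
$t^{3}{\left(K,\left(5 + L{\left(0,2 \right)}\right)^{2} \right)} = 0^{3} = 0$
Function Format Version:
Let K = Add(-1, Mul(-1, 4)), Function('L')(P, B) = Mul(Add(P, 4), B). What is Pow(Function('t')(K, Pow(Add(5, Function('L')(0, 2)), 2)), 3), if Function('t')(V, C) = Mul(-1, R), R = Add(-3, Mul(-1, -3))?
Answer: 0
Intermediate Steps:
Function('L')(P, B) = Mul(B, Add(4, P)) (Function('L')(P, B) = Mul(Add(4, P), B) = Mul(B, Add(4, P)))
K = -5 (K = Add(-1, -4) = -5)
R = 0 (R = Add(-3, 3) = 0)
Function('t')(V, C) = 0 (Function('t')(V, C) = Mul(-1, 0) = 0)
Pow(Function('t')(K, Pow(Add(5, Function('L')(0, 2)), 2)), 3) = Pow(0, 3) = 0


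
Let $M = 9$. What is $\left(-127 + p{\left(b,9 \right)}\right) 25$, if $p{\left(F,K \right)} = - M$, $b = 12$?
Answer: $-3400$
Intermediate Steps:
$p{\left(F,K \right)} = -9$ ($p{\left(F,K \right)} = \left(-1\right) 9 = -9$)
$\left(-127 + p{\left(b,9 \right)}\right) 25 = \left(-127 - 9\right) 25 = \left(-136\right) 25 = -3400$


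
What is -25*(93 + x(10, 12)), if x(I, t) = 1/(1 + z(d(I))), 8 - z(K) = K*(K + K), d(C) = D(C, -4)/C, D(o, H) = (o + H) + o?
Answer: -226150/97 ≈ -2331.4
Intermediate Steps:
D(o, H) = H + 2*o (D(o, H) = (H + o) + o = H + 2*o)
d(C) = (-4 + 2*C)/C
z(K) = 8 - 2*K² (z(K) = 8 - K*(K + K) = 8 - K*2*K = 8 - 2*K²)
x(I, t) = 1/(9 - 2*(2 - 4/I)²) (x(I, t) = 1/(1 + (8 - 2*(2 - 4/I)²)) = 1/(9 - 2*(2 - 4/I)²))
-25*(93 + x(10, 12)) = -25*(93 + 10²/(-32 + 10² + 32*10)) = -25*(93 + 100/(-32 + 100 + 320)) = -25*(93 + 100/388) = -25*(93 + 100*(1/388)) = -25*(93 + 25/97) = -25*9046/97 = -226150/97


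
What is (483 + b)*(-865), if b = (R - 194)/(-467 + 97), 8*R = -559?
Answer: -247699843/592 ≈ -4.1841e+5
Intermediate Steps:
R = -559/8 (R = (1/8)*(-559) = -559/8 ≈ -69.875)
b = 2111/2960 (b = (-559/8 - 194)/(-467 + 97) = -2111/8/(-370) = -2111/8*(-1/370) = 2111/2960 ≈ 0.71318)
(483 + b)*(-865) = (483 + 2111/2960)*(-865) = (1431791/2960)*(-865) = -247699843/592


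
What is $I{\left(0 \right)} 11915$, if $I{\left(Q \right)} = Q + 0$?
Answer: $0$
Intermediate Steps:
$I{\left(Q \right)} = Q$
$I{\left(0 \right)} 11915 = 0 \cdot 11915 = 0$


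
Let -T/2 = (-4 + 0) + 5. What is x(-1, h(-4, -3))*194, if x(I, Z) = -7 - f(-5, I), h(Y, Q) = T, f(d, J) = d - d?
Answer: -1358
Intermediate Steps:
T = -2 (T = -2*((-4 + 0) + 5) = -2*(-4 + 5) = -2*1 = -2)
f(d, J) = 0
h(Y, Q) = -2
x(I, Z) = -7 (x(I, Z) = -7 - 1*0 = -7 + 0 = -7)
x(-1, h(-4, -3))*194 = -7*194 = -1358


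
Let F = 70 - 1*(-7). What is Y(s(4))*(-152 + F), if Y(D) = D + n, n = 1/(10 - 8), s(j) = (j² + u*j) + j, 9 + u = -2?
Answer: 3525/2 ≈ 1762.5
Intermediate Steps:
u = -11 (u = -9 - 2 = -11)
s(j) = j² - 10*j (s(j) = (j² - 11*j) + j = j² - 10*j)
F = 77 (F = 70 + 7 = 77)
n = ½ (n = 1/2 = ½ ≈ 0.50000)
Y(D) = ½ + D (Y(D) = D + ½ = ½ + D)
Y(s(4))*(-152 + F) = (½ + 4*(-10 + 4))*(-152 + 77) = (½ + 4*(-6))*(-75) = (½ - 24)*(-75) = -47/2*(-75) = 3525/2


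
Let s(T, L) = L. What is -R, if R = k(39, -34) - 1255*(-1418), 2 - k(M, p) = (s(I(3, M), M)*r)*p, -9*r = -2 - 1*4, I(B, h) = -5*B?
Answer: -1780476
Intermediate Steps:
r = ⅔ (r = -(-2 - 1*4)/9 = -(-2 - 4)/9 = -⅑*(-6) = ⅔ ≈ 0.66667)
k(M, p) = 2 - 2*M*p/3 (k(M, p) = 2 - M*(⅔)*p = 2 - 2*M/3*p = 2 - 2*M*p/3)
R = 1780476 (R = (2 - ⅔*39*(-34)) - 1255*(-1418) = (2 + 884) + 1779590 = 886 + 1779590 = 1780476)
-R = -1*1780476 = -1780476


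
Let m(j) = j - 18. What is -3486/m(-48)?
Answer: 581/11 ≈ 52.818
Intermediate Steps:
m(j) = -18 + j
-3486/m(-48) = -3486/(-18 - 48) = -3486/(-66) = -3486*(-1/66) = 581/11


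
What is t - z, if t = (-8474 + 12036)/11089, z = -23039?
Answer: 19652541/853 ≈ 23039.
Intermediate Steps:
t = 274/853 (t = 3562*(1/11089) = 274/853 ≈ 0.32122)
t - z = 274/853 - 1*(-23039) = 274/853 + 23039 = 19652541/853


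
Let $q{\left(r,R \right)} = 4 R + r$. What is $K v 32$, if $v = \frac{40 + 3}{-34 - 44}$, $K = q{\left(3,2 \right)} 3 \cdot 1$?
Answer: $- \frac{7568}{13} \approx -582.15$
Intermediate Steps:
$q{\left(r,R \right)} = r + 4 R$
$K = 33$ ($K = \left(3 + 4 \cdot 2\right) 3 \cdot 1 = \left(3 + 8\right) 3 \cdot 1 = 11 \cdot 3 \cdot 1 = 33 \cdot 1 = 33$)
$v = - \frac{43}{78}$ ($v = \frac{43}{-78} = 43 \left(- \frac{1}{78}\right) = - \frac{43}{78} \approx -0.55128$)
$K v 32 = 33 \left(- \frac{43}{78}\right) 32 = \left(- \frac{473}{26}\right) 32 = - \frac{7568}{13}$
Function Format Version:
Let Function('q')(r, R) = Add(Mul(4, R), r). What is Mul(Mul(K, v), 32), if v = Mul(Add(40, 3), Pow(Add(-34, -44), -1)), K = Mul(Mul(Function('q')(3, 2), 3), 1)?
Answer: Rational(-7568, 13) ≈ -582.15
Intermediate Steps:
Function('q')(r, R) = Add(r, Mul(4, R))
K = 33 (K = Mul(Mul(Add(3, Mul(4, 2)), 3), 1) = Mul(Mul(Add(3, 8), 3), 1) = Mul(Mul(11, 3), 1) = Mul(33, 1) = 33)
v = Rational(-43, 78) (v = Mul(43, Pow(-78, -1)) = Mul(43, Rational(-1, 78)) = Rational(-43, 78) ≈ -0.55128)
Mul(Mul(K, v), 32) = Mul(Mul(33, Rational(-43, 78)), 32) = Mul(Rational(-473, 26), 32) = Rational(-7568, 13)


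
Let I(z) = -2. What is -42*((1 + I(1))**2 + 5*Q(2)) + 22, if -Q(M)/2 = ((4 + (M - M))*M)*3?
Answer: 10060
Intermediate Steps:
Q(M) = -24*M (Q(M) = -2*(4 + (M - M))*M*3 = -2*(4 + 0)*M*3 = -2*4*M*3 = -24*M)
-42*((1 + I(1))**2 + 5*Q(2)) + 22 = -42*((1 - 2)**2 + 5*(-24*2)) + 22 = -42*((-1)**2 + 5*(-48)) + 22 = -42*(1 - 240) + 22 = -42*(-239) + 22 = 10038 + 22 = 10060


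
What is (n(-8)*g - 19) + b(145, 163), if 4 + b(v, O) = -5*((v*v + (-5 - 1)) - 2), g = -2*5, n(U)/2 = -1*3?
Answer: -105048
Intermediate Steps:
n(U) = -6 (n(U) = 2*(-1*3) = 2*(-3) = -6)
g = -10
b(v, O) = 36 - 5*v**2 (b(v, O) = -4 - 5*((v*v + (-5 - 1)) - 2) = -4 - 5*((v**2 - 6) - 2) = -4 - 5*((-6 + v**2) - 2) = -4 - 5*(-8 + v**2) = -4 + (40 - 5*v**2) = 36 - 5*v**2)
(n(-8)*g - 19) + b(145, 163) = (-6*(-10) - 19) + (36 - 5*145**2) = (60 - 19) + (36 - 5*21025) = 41 + (36 - 105125) = 41 - 105089 = -105048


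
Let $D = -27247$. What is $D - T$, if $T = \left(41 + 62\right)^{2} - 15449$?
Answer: $-22407$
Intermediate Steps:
$T = -4840$ ($T = 103^{2} - 15449 = 10609 - 15449 = -4840$)
$D - T = -27247 - -4840 = -27247 + 4840 = -22407$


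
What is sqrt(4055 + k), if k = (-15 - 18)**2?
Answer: 2*sqrt(1286) ≈ 71.722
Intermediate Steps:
k = 1089 (k = (-33)**2 = 1089)
sqrt(4055 + k) = sqrt(4055 + 1089) = sqrt(5144) = 2*sqrt(1286)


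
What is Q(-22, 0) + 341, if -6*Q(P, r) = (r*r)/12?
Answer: 341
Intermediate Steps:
Q(P, r) = -r²/72 (Q(P, r) = -r*r/(6*12) = -r²/(6*12) = -r²/72)
Q(-22, 0) + 341 = -1/72*0² + 341 = -1/72*0 + 341 = 0 + 341 = 341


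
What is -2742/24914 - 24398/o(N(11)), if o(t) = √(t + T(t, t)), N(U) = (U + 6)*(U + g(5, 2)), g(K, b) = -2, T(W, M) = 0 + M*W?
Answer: -1371/12457 - 1109*√2618/357 ≈ -159.06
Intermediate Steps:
T(W, M) = M*W
N(U) = (-2 + U)*(6 + U) (N(U) = (U + 6)*(U - 2) = (6 + U)*(-2 + U) = (-2 + U)*(6 + U))
o(t) = √(t + t²) (o(t) = √(t + t*t) = √(t + t²))
-2742/24914 - 24398/o(N(11)) = -2742/24914 - 24398*1/(√(1 + (-12 + 11² + 4*11))*√(-12 + 11² + 4*11)) = -2742*1/24914 - 24398*1/(√(1 + (-12 + 121 + 44))*√(-12 + 121 + 44)) = -1371/12457 - 24398*√17/(51*√(1 + 153)) = -1371/12457 - 24398*√2618/7854 = -1371/12457 - 1109*√2618/357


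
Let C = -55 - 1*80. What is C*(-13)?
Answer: 1755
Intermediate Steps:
C = -135 (C = -55 - 80 = -135)
C*(-13) = -135*(-13) = 1755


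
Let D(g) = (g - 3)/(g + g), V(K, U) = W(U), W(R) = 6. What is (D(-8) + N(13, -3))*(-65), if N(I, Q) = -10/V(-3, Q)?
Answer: 3055/48 ≈ 63.646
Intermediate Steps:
V(K, U) = 6
N(I, Q) = -5/3 (N(I, Q) = -10/6 = -10*⅙ = -5/3)
D(g) = (-3 + g)/(2*g) (D(g) = (-3 + g)/((2*g)) = (-3 + g)*(1/(2*g)) = (-3 + g)/(2*g))
(D(-8) + N(13, -3))*(-65) = ((½)*(-3 - 8)/(-8) - 5/3)*(-65) = ((½)*(-⅛)*(-11) - 5/3)*(-65) = (11/16 - 5/3)*(-65) = -47/48*(-65) = 3055/48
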